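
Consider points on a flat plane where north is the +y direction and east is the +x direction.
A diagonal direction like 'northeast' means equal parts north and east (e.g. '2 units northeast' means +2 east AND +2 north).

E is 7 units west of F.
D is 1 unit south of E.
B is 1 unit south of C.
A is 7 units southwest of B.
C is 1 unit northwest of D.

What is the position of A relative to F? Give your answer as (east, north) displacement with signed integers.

Answer: A is at (east=-15, north=-8) relative to F.

Derivation:
Place F at the origin (east=0, north=0).
  E is 7 units west of F: delta (east=-7, north=+0); E at (east=-7, north=0).
  D is 1 unit south of E: delta (east=+0, north=-1); D at (east=-7, north=-1).
  C is 1 unit northwest of D: delta (east=-1, north=+1); C at (east=-8, north=0).
  B is 1 unit south of C: delta (east=+0, north=-1); B at (east=-8, north=-1).
  A is 7 units southwest of B: delta (east=-7, north=-7); A at (east=-15, north=-8).
Therefore A relative to F: (east=-15, north=-8).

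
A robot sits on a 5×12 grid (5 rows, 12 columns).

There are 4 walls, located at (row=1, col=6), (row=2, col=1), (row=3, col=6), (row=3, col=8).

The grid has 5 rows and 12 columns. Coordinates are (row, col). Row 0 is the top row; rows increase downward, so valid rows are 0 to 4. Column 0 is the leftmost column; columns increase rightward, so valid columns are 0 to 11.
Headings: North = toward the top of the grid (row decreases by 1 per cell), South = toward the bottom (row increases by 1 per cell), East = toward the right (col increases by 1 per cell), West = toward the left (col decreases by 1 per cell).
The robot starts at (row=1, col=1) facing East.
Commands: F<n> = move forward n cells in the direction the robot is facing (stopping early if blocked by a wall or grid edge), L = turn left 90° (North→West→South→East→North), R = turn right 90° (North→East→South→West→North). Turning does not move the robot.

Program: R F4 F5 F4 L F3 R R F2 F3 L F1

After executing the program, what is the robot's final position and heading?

Answer: Final position: (row=2, col=0), facing South

Derivation:
Start: (row=1, col=1), facing East
  R: turn right, now facing South
  F4: move forward 0/4 (blocked), now at (row=1, col=1)
  F5: move forward 0/5 (blocked), now at (row=1, col=1)
  F4: move forward 0/4 (blocked), now at (row=1, col=1)
  L: turn left, now facing East
  F3: move forward 3, now at (row=1, col=4)
  R: turn right, now facing South
  R: turn right, now facing West
  F2: move forward 2, now at (row=1, col=2)
  F3: move forward 2/3 (blocked), now at (row=1, col=0)
  L: turn left, now facing South
  F1: move forward 1, now at (row=2, col=0)
Final: (row=2, col=0), facing South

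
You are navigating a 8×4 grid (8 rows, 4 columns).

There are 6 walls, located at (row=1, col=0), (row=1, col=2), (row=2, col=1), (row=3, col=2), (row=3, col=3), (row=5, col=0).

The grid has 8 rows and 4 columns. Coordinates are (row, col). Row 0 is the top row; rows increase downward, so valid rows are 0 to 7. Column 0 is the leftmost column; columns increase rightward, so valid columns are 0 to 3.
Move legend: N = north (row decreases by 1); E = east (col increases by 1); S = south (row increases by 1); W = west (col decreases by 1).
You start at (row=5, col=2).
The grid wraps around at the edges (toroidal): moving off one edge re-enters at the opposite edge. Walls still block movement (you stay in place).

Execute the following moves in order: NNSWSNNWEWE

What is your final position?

Start: (row=5, col=2)
  N (north): (row=5, col=2) -> (row=4, col=2)
  N (north): blocked, stay at (row=4, col=2)
  S (south): (row=4, col=2) -> (row=5, col=2)
  W (west): (row=5, col=2) -> (row=5, col=1)
  S (south): (row=5, col=1) -> (row=6, col=1)
  N (north): (row=6, col=1) -> (row=5, col=1)
  N (north): (row=5, col=1) -> (row=4, col=1)
  W (west): (row=4, col=1) -> (row=4, col=0)
  E (east): (row=4, col=0) -> (row=4, col=1)
  W (west): (row=4, col=1) -> (row=4, col=0)
  E (east): (row=4, col=0) -> (row=4, col=1)
Final: (row=4, col=1)

Answer: Final position: (row=4, col=1)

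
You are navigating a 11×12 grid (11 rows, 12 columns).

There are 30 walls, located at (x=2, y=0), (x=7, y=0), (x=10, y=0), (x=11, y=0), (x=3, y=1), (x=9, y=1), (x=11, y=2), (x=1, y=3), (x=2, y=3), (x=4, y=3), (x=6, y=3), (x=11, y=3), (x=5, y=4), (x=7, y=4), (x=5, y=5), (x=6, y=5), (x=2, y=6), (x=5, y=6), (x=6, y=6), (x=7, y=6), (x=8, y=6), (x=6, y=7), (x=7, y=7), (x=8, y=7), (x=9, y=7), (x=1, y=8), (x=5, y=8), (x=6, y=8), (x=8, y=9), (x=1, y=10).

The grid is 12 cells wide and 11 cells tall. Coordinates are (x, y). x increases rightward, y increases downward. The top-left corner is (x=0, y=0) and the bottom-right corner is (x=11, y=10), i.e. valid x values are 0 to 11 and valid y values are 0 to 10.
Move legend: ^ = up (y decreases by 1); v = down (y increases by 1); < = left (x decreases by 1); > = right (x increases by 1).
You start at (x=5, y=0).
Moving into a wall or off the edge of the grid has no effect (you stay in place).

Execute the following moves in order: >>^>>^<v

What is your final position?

Start: (x=5, y=0)
  > (right): (x=5, y=0) -> (x=6, y=0)
  > (right): blocked, stay at (x=6, y=0)
  ^ (up): blocked, stay at (x=6, y=0)
  > (right): blocked, stay at (x=6, y=0)
  > (right): blocked, stay at (x=6, y=0)
  ^ (up): blocked, stay at (x=6, y=0)
  < (left): (x=6, y=0) -> (x=5, y=0)
  v (down): (x=5, y=0) -> (x=5, y=1)
Final: (x=5, y=1)

Answer: Final position: (x=5, y=1)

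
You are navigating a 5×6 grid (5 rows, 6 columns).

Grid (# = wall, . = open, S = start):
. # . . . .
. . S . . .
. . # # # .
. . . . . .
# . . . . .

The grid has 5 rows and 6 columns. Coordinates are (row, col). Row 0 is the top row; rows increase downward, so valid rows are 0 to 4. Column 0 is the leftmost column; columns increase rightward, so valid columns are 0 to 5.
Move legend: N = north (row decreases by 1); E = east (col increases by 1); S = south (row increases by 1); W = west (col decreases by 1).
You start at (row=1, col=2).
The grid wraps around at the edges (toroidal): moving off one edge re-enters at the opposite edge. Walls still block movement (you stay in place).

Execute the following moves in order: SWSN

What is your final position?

Start: (row=1, col=2)
  S (south): blocked, stay at (row=1, col=2)
  W (west): (row=1, col=2) -> (row=1, col=1)
  S (south): (row=1, col=1) -> (row=2, col=1)
  N (north): (row=2, col=1) -> (row=1, col=1)
Final: (row=1, col=1)

Answer: Final position: (row=1, col=1)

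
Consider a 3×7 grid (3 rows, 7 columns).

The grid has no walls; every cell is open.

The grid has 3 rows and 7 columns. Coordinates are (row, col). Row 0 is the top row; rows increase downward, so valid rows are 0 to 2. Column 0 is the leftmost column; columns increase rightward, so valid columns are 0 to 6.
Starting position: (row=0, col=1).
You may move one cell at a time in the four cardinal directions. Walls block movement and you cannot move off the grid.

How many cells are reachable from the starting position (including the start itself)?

BFS flood-fill from (row=0, col=1):
  Distance 0: (row=0, col=1)
  Distance 1: (row=0, col=0), (row=0, col=2), (row=1, col=1)
  Distance 2: (row=0, col=3), (row=1, col=0), (row=1, col=2), (row=2, col=1)
  Distance 3: (row=0, col=4), (row=1, col=3), (row=2, col=0), (row=2, col=2)
  Distance 4: (row=0, col=5), (row=1, col=4), (row=2, col=3)
  Distance 5: (row=0, col=6), (row=1, col=5), (row=2, col=4)
  Distance 6: (row=1, col=6), (row=2, col=5)
  Distance 7: (row=2, col=6)
Total reachable: 21 (grid has 21 open cells total)

Answer: Reachable cells: 21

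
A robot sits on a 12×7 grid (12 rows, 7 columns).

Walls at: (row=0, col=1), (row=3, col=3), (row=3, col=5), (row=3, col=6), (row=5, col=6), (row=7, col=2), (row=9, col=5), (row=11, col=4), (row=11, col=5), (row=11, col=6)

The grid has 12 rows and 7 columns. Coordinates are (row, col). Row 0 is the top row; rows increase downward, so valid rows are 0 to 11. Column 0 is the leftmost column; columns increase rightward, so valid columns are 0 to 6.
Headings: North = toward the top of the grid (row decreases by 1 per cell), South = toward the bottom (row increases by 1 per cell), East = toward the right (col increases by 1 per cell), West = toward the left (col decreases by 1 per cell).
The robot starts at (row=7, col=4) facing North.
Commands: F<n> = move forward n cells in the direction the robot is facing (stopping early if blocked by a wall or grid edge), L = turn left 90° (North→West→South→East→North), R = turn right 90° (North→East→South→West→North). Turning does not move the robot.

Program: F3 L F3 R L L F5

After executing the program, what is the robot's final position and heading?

Answer: Final position: (row=9, col=1), facing South

Derivation:
Start: (row=7, col=4), facing North
  F3: move forward 3, now at (row=4, col=4)
  L: turn left, now facing West
  F3: move forward 3, now at (row=4, col=1)
  R: turn right, now facing North
  L: turn left, now facing West
  L: turn left, now facing South
  F5: move forward 5, now at (row=9, col=1)
Final: (row=9, col=1), facing South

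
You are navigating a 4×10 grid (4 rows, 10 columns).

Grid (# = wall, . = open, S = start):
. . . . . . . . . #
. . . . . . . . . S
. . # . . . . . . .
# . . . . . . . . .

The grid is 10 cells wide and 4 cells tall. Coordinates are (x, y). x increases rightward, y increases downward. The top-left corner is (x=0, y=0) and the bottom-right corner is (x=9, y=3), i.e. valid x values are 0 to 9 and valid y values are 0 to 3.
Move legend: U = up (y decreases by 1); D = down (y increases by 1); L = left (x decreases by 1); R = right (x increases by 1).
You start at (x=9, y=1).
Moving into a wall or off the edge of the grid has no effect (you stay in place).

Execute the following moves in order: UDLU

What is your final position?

Start: (x=9, y=1)
  U (up): blocked, stay at (x=9, y=1)
  D (down): (x=9, y=1) -> (x=9, y=2)
  L (left): (x=9, y=2) -> (x=8, y=2)
  U (up): (x=8, y=2) -> (x=8, y=1)
Final: (x=8, y=1)

Answer: Final position: (x=8, y=1)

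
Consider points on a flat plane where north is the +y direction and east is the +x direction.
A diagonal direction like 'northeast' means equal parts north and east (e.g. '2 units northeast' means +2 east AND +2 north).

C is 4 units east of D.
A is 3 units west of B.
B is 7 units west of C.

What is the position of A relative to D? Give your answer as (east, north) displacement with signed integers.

Answer: A is at (east=-6, north=0) relative to D.

Derivation:
Place D at the origin (east=0, north=0).
  C is 4 units east of D: delta (east=+4, north=+0); C at (east=4, north=0).
  B is 7 units west of C: delta (east=-7, north=+0); B at (east=-3, north=0).
  A is 3 units west of B: delta (east=-3, north=+0); A at (east=-6, north=0).
Therefore A relative to D: (east=-6, north=0).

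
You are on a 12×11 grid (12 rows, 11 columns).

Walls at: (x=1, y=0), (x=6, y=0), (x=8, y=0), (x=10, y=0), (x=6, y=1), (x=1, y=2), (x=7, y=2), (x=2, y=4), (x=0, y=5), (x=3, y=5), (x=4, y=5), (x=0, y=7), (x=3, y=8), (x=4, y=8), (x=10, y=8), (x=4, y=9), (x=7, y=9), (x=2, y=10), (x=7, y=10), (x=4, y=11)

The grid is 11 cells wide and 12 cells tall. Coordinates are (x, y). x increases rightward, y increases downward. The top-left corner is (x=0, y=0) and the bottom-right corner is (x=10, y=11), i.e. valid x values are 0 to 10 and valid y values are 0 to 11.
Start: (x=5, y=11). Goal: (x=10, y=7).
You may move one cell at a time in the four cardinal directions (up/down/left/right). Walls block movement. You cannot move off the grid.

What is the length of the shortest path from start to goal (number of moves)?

BFS from (x=5, y=11) until reaching (x=10, y=7):
  Distance 0: (x=5, y=11)
  Distance 1: (x=5, y=10), (x=6, y=11)
  Distance 2: (x=5, y=9), (x=4, y=10), (x=6, y=10), (x=7, y=11)
  Distance 3: (x=5, y=8), (x=6, y=9), (x=3, y=10), (x=8, y=11)
  Distance 4: (x=5, y=7), (x=6, y=8), (x=3, y=9), (x=8, y=10), (x=3, y=11), (x=9, y=11)
  Distance 5: (x=5, y=6), (x=4, y=7), (x=6, y=7), (x=7, y=8), (x=2, y=9), (x=8, y=9), (x=9, y=10), (x=2, y=11), (x=10, y=11)
  Distance 6: (x=5, y=5), (x=4, y=6), (x=6, y=6), (x=3, y=7), (x=7, y=7), (x=2, y=8), (x=8, y=8), (x=1, y=9), (x=9, y=9), (x=10, y=10), (x=1, y=11)
  Distance 7: (x=5, y=4), (x=6, y=5), (x=3, y=6), (x=7, y=6), (x=2, y=7), (x=8, y=7), (x=1, y=8), (x=9, y=8), (x=0, y=9), (x=10, y=9), (x=1, y=10), (x=0, y=11)
  Distance 8: (x=5, y=3), (x=4, y=4), (x=6, y=4), (x=7, y=5), (x=2, y=6), (x=8, y=6), (x=1, y=7), (x=9, y=7), (x=0, y=8), (x=0, y=10)
  Distance 9: (x=5, y=2), (x=4, y=3), (x=6, y=3), (x=3, y=4), (x=7, y=4), (x=2, y=5), (x=8, y=5), (x=1, y=6), (x=9, y=6), (x=10, y=7)  <- goal reached here
One shortest path (9 moves): (x=5, y=11) -> (x=6, y=11) -> (x=7, y=11) -> (x=8, y=11) -> (x=9, y=11) -> (x=9, y=10) -> (x=9, y=9) -> (x=9, y=8) -> (x=9, y=7) -> (x=10, y=7)

Answer: Shortest path length: 9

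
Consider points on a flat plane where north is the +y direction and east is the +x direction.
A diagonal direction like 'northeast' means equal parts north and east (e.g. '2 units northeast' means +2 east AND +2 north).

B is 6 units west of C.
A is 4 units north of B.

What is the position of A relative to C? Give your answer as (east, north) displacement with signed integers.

Answer: A is at (east=-6, north=4) relative to C.

Derivation:
Place C at the origin (east=0, north=0).
  B is 6 units west of C: delta (east=-6, north=+0); B at (east=-6, north=0).
  A is 4 units north of B: delta (east=+0, north=+4); A at (east=-6, north=4).
Therefore A relative to C: (east=-6, north=4).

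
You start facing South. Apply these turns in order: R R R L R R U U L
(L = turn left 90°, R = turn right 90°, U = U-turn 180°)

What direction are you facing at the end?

Start: South
  R (right (90° clockwise)) -> West
  R (right (90° clockwise)) -> North
  R (right (90° clockwise)) -> East
  L (left (90° counter-clockwise)) -> North
  R (right (90° clockwise)) -> East
  R (right (90° clockwise)) -> South
  U (U-turn (180°)) -> North
  U (U-turn (180°)) -> South
  L (left (90° counter-clockwise)) -> East
Final: East

Answer: Final heading: East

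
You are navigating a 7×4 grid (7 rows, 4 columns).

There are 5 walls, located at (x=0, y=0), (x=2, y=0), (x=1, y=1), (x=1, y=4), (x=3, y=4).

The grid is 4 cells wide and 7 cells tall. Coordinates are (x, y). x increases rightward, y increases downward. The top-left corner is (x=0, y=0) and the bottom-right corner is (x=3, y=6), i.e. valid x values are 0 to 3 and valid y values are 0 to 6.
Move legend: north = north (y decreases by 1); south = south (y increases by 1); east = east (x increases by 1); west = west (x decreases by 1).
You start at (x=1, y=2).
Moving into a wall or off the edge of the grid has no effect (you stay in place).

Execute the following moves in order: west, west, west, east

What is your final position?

Answer: Final position: (x=1, y=2)

Derivation:
Start: (x=1, y=2)
  west (west): (x=1, y=2) -> (x=0, y=2)
  west (west): blocked, stay at (x=0, y=2)
  west (west): blocked, stay at (x=0, y=2)
  east (east): (x=0, y=2) -> (x=1, y=2)
Final: (x=1, y=2)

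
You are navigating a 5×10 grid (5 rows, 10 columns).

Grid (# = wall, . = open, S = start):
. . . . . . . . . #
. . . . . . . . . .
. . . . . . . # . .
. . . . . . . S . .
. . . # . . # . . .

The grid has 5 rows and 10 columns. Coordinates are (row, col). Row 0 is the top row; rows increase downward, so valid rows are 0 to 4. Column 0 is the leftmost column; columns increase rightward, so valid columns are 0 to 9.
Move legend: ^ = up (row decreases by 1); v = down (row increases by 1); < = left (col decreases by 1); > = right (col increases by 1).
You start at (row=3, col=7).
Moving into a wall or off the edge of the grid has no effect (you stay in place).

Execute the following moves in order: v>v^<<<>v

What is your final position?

Start: (row=3, col=7)
  v (down): (row=3, col=7) -> (row=4, col=7)
  > (right): (row=4, col=7) -> (row=4, col=8)
  v (down): blocked, stay at (row=4, col=8)
  ^ (up): (row=4, col=8) -> (row=3, col=8)
  < (left): (row=3, col=8) -> (row=3, col=7)
  < (left): (row=3, col=7) -> (row=3, col=6)
  < (left): (row=3, col=6) -> (row=3, col=5)
  > (right): (row=3, col=5) -> (row=3, col=6)
  v (down): blocked, stay at (row=3, col=6)
Final: (row=3, col=6)

Answer: Final position: (row=3, col=6)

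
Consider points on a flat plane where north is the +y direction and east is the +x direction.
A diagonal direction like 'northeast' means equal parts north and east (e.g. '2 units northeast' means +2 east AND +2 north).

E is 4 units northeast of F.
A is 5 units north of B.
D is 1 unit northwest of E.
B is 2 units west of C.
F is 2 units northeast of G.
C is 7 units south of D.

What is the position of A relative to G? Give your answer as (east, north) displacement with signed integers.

Place G at the origin (east=0, north=0).
  F is 2 units northeast of G: delta (east=+2, north=+2); F at (east=2, north=2).
  E is 4 units northeast of F: delta (east=+4, north=+4); E at (east=6, north=6).
  D is 1 unit northwest of E: delta (east=-1, north=+1); D at (east=5, north=7).
  C is 7 units south of D: delta (east=+0, north=-7); C at (east=5, north=0).
  B is 2 units west of C: delta (east=-2, north=+0); B at (east=3, north=0).
  A is 5 units north of B: delta (east=+0, north=+5); A at (east=3, north=5).
Therefore A relative to G: (east=3, north=5).

Answer: A is at (east=3, north=5) relative to G.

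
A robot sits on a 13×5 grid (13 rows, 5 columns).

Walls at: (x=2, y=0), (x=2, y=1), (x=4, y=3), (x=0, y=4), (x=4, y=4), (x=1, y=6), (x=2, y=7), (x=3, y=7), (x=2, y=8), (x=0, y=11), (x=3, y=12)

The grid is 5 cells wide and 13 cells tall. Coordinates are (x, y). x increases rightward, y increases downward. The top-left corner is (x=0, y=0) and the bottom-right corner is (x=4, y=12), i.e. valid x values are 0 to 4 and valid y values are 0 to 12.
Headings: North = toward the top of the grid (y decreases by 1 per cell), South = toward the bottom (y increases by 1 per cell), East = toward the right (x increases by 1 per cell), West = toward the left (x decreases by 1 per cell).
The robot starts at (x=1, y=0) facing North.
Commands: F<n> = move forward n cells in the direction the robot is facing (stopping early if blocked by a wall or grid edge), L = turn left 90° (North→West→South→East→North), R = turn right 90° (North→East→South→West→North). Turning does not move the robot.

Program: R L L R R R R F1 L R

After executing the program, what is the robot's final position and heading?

Answer: Final position: (x=0, y=0), facing West

Derivation:
Start: (x=1, y=0), facing North
  R: turn right, now facing East
  L: turn left, now facing North
  L: turn left, now facing West
  R: turn right, now facing North
  R: turn right, now facing East
  R: turn right, now facing South
  R: turn right, now facing West
  F1: move forward 1, now at (x=0, y=0)
  L: turn left, now facing South
  R: turn right, now facing West
Final: (x=0, y=0), facing West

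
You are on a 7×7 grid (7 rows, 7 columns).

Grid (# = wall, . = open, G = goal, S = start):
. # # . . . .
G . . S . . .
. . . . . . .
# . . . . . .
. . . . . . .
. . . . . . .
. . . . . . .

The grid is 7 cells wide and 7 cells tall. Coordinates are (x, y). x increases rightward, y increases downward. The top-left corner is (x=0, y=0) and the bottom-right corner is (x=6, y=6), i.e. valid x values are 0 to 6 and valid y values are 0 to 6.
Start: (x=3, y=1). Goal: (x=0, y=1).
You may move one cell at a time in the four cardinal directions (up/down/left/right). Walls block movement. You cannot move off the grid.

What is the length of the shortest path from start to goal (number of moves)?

BFS from (x=3, y=1) until reaching (x=0, y=1):
  Distance 0: (x=3, y=1)
  Distance 1: (x=3, y=0), (x=2, y=1), (x=4, y=1), (x=3, y=2)
  Distance 2: (x=4, y=0), (x=1, y=1), (x=5, y=1), (x=2, y=2), (x=4, y=2), (x=3, y=3)
  Distance 3: (x=5, y=0), (x=0, y=1), (x=6, y=1), (x=1, y=2), (x=5, y=2), (x=2, y=3), (x=4, y=3), (x=3, y=4)  <- goal reached here
One shortest path (3 moves): (x=3, y=1) -> (x=2, y=1) -> (x=1, y=1) -> (x=0, y=1)

Answer: Shortest path length: 3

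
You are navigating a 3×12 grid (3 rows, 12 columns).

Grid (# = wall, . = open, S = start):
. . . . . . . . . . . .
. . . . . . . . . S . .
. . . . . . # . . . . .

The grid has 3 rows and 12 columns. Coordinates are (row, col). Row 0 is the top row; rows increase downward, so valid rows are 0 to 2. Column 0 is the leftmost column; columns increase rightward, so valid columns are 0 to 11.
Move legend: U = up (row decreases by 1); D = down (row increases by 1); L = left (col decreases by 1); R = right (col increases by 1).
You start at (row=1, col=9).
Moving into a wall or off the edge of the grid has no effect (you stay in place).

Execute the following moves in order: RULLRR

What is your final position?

Answer: Final position: (row=0, col=10)

Derivation:
Start: (row=1, col=9)
  R (right): (row=1, col=9) -> (row=1, col=10)
  U (up): (row=1, col=10) -> (row=0, col=10)
  L (left): (row=0, col=10) -> (row=0, col=9)
  L (left): (row=0, col=9) -> (row=0, col=8)
  R (right): (row=0, col=8) -> (row=0, col=9)
  R (right): (row=0, col=9) -> (row=0, col=10)
Final: (row=0, col=10)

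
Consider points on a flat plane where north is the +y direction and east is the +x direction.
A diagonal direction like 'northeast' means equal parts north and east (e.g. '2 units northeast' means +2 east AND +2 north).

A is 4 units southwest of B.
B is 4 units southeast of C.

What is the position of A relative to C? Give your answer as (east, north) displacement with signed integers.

Place C at the origin (east=0, north=0).
  B is 4 units southeast of C: delta (east=+4, north=-4); B at (east=4, north=-4).
  A is 4 units southwest of B: delta (east=-4, north=-4); A at (east=0, north=-8).
Therefore A relative to C: (east=0, north=-8).

Answer: A is at (east=0, north=-8) relative to C.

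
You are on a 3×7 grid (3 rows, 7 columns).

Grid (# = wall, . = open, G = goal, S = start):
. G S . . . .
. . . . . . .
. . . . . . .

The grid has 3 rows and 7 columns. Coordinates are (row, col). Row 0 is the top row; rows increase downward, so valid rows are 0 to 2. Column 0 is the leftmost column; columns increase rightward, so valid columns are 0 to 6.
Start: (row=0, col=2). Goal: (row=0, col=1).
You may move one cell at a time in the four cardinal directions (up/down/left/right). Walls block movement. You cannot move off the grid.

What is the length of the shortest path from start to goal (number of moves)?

Answer: Shortest path length: 1

Derivation:
BFS from (row=0, col=2) until reaching (row=0, col=1):
  Distance 0: (row=0, col=2)
  Distance 1: (row=0, col=1), (row=0, col=3), (row=1, col=2)  <- goal reached here
One shortest path (1 moves): (row=0, col=2) -> (row=0, col=1)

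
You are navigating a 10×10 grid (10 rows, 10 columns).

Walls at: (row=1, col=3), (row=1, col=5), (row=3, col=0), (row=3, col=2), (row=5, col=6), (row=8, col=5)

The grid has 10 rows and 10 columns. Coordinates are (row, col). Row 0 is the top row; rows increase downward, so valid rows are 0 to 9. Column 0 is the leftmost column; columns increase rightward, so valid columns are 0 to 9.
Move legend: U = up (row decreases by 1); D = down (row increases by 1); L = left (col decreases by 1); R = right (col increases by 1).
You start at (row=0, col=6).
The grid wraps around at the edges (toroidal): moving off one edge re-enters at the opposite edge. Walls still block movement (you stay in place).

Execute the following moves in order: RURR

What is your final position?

Answer: Final position: (row=9, col=9)

Derivation:
Start: (row=0, col=6)
  R (right): (row=0, col=6) -> (row=0, col=7)
  U (up): (row=0, col=7) -> (row=9, col=7)
  R (right): (row=9, col=7) -> (row=9, col=8)
  R (right): (row=9, col=8) -> (row=9, col=9)
Final: (row=9, col=9)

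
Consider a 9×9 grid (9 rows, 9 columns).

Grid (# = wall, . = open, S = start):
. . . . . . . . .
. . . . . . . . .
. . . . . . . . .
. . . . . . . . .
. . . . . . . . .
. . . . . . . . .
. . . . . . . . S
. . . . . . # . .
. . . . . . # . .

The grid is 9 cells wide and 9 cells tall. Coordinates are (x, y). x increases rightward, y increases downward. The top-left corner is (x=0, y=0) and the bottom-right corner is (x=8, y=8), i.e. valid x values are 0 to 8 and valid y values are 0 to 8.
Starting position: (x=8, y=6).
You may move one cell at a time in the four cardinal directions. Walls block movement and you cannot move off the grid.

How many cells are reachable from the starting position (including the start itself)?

BFS flood-fill from (x=8, y=6):
  Distance 0: (x=8, y=6)
  Distance 1: (x=8, y=5), (x=7, y=6), (x=8, y=7)
  Distance 2: (x=8, y=4), (x=7, y=5), (x=6, y=6), (x=7, y=7), (x=8, y=8)
  Distance 3: (x=8, y=3), (x=7, y=4), (x=6, y=5), (x=5, y=6), (x=7, y=8)
  Distance 4: (x=8, y=2), (x=7, y=3), (x=6, y=4), (x=5, y=5), (x=4, y=6), (x=5, y=7)
  Distance 5: (x=8, y=1), (x=7, y=2), (x=6, y=3), (x=5, y=4), (x=4, y=5), (x=3, y=6), (x=4, y=7), (x=5, y=8)
  Distance 6: (x=8, y=0), (x=7, y=1), (x=6, y=2), (x=5, y=3), (x=4, y=4), (x=3, y=5), (x=2, y=6), (x=3, y=7), (x=4, y=8)
  Distance 7: (x=7, y=0), (x=6, y=1), (x=5, y=2), (x=4, y=3), (x=3, y=4), (x=2, y=5), (x=1, y=6), (x=2, y=7), (x=3, y=8)
  Distance 8: (x=6, y=0), (x=5, y=1), (x=4, y=2), (x=3, y=3), (x=2, y=4), (x=1, y=5), (x=0, y=6), (x=1, y=7), (x=2, y=8)
  Distance 9: (x=5, y=0), (x=4, y=1), (x=3, y=2), (x=2, y=3), (x=1, y=4), (x=0, y=5), (x=0, y=7), (x=1, y=8)
  Distance 10: (x=4, y=0), (x=3, y=1), (x=2, y=2), (x=1, y=3), (x=0, y=4), (x=0, y=8)
  Distance 11: (x=3, y=0), (x=2, y=1), (x=1, y=2), (x=0, y=3)
  Distance 12: (x=2, y=0), (x=1, y=1), (x=0, y=2)
  Distance 13: (x=1, y=0), (x=0, y=1)
  Distance 14: (x=0, y=0)
Total reachable: 79 (grid has 79 open cells total)

Answer: Reachable cells: 79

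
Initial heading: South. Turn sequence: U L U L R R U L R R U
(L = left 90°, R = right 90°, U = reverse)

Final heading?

Answer: Final heading: West

Derivation:
Start: South
  U (U-turn (180°)) -> North
  L (left (90° counter-clockwise)) -> West
  U (U-turn (180°)) -> East
  L (left (90° counter-clockwise)) -> North
  R (right (90° clockwise)) -> East
  R (right (90° clockwise)) -> South
  U (U-turn (180°)) -> North
  L (left (90° counter-clockwise)) -> West
  R (right (90° clockwise)) -> North
  R (right (90° clockwise)) -> East
  U (U-turn (180°)) -> West
Final: West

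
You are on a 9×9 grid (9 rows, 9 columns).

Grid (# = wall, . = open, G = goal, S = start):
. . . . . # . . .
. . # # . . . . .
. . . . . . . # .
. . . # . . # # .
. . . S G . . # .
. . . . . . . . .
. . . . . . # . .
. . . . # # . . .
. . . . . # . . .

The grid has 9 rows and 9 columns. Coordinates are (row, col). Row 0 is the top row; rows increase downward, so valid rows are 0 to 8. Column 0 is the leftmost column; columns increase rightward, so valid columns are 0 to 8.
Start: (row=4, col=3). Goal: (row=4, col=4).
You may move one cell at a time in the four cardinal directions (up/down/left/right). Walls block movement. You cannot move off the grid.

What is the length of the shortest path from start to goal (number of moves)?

BFS from (row=4, col=3) until reaching (row=4, col=4):
  Distance 0: (row=4, col=3)
  Distance 1: (row=4, col=2), (row=4, col=4), (row=5, col=3)  <- goal reached here
One shortest path (1 moves): (row=4, col=3) -> (row=4, col=4)

Answer: Shortest path length: 1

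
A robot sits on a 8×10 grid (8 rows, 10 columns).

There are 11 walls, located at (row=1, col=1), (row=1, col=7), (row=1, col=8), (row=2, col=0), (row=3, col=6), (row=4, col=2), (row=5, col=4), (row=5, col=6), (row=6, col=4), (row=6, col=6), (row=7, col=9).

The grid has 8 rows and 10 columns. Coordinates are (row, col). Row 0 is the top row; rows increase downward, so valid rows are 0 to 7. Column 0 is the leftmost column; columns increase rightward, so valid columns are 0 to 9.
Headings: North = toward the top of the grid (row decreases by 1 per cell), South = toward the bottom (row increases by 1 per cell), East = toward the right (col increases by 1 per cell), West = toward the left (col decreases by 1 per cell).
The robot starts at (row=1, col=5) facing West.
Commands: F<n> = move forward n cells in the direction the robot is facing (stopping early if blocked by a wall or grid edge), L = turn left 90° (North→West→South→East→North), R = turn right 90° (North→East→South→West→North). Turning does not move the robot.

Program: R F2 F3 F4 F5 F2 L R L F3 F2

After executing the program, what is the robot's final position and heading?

Start: (row=1, col=5), facing West
  R: turn right, now facing North
  F2: move forward 1/2 (blocked), now at (row=0, col=5)
  F3: move forward 0/3 (blocked), now at (row=0, col=5)
  F4: move forward 0/4 (blocked), now at (row=0, col=5)
  F5: move forward 0/5 (blocked), now at (row=0, col=5)
  F2: move forward 0/2 (blocked), now at (row=0, col=5)
  L: turn left, now facing West
  R: turn right, now facing North
  L: turn left, now facing West
  F3: move forward 3, now at (row=0, col=2)
  F2: move forward 2, now at (row=0, col=0)
Final: (row=0, col=0), facing West

Answer: Final position: (row=0, col=0), facing West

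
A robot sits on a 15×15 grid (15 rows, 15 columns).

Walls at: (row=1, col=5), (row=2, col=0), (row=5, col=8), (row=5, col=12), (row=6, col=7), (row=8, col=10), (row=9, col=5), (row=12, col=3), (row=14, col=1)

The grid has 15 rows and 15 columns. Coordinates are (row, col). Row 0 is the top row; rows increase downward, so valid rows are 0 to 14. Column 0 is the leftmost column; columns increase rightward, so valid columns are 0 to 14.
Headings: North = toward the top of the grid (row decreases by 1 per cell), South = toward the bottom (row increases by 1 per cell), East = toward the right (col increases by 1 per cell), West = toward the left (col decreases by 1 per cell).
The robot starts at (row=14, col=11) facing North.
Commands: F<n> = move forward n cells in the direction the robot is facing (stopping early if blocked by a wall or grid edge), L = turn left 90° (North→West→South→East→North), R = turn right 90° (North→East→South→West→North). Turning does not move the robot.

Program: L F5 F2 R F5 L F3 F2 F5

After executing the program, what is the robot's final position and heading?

Answer: Final position: (row=9, col=0), facing West

Derivation:
Start: (row=14, col=11), facing North
  L: turn left, now facing West
  F5: move forward 5, now at (row=14, col=6)
  F2: move forward 2, now at (row=14, col=4)
  R: turn right, now facing North
  F5: move forward 5, now at (row=9, col=4)
  L: turn left, now facing West
  F3: move forward 3, now at (row=9, col=1)
  F2: move forward 1/2 (blocked), now at (row=9, col=0)
  F5: move forward 0/5 (blocked), now at (row=9, col=0)
Final: (row=9, col=0), facing West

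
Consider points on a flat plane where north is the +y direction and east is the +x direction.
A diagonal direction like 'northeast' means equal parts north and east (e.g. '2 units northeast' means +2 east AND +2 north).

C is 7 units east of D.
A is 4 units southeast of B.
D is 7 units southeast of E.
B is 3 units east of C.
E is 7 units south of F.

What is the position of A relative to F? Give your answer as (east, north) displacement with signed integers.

Answer: A is at (east=21, north=-18) relative to F.

Derivation:
Place F at the origin (east=0, north=0).
  E is 7 units south of F: delta (east=+0, north=-7); E at (east=0, north=-7).
  D is 7 units southeast of E: delta (east=+7, north=-7); D at (east=7, north=-14).
  C is 7 units east of D: delta (east=+7, north=+0); C at (east=14, north=-14).
  B is 3 units east of C: delta (east=+3, north=+0); B at (east=17, north=-14).
  A is 4 units southeast of B: delta (east=+4, north=-4); A at (east=21, north=-18).
Therefore A relative to F: (east=21, north=-18).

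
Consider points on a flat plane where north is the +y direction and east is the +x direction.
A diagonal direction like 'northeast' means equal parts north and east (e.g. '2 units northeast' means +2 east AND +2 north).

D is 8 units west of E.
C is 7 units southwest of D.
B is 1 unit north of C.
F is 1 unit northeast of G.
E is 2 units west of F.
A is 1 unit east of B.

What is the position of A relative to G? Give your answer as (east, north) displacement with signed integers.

Answer: A is at (east=-15, north=-5) relative to G.

Derivation:
Place G at the origin (east=0, north=0).
  F is 1 unit northeast of G: delta (east=+1, north=+1); F at (east=1, north=1).
  E is 2 units west of F: delta (east=-2, north=+0); E at (east=-1, north=1).
  D is 8 units west of E: delta (east=-8, north=+0); D at (east=-9, north=1).
  C is 7 units southwest of D: delta (east=-7, north=-7); C at (east=-16, north=-6).
  B is 1 unit north of C: delta (east=+0, north=+1); B at (east=-16, north=-5).
  A is 1 unit east of B: delta (east=+1, north=+0); A at (east=-15, north=-5).
Therefore A relative to G: (east=-15, north=-5).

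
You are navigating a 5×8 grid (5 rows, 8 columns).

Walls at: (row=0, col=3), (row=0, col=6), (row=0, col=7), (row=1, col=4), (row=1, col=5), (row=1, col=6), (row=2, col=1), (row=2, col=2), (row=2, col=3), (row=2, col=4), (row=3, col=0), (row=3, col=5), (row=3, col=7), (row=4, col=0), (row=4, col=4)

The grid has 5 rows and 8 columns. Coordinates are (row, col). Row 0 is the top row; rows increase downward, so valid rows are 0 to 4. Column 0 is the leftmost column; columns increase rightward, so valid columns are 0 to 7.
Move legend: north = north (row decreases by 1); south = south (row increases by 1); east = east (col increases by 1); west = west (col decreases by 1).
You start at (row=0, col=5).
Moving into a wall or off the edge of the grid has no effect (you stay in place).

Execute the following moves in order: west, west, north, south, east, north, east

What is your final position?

Answer: Final position: (row=0, col=5)

Derivation:
Start: (row=0, col=5)
  west (west): (row=0, col=5) -> (row=0, col=4)
  west (west): blocked, stay at (row=0, col=4)
  north (north): blocked, stay at (row=0, col=4)
  south (south): blocked, stay at (row=0, col=4)
  east (east): (row=0, col=4) -> (row=0, col=5)
  north (north): blocked, stay at (row=0, col=5)
  east (east): blocked, stay at (row=0, col=5)
Final: (row=0, col=5)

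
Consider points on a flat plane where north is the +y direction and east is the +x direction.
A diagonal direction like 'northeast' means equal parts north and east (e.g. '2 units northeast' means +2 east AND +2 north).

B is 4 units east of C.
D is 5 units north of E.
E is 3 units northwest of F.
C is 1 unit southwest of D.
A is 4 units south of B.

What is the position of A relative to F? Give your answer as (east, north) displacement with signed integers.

Place F at the origin (east=0, north=0).
  E is 3 units northwest of F: delta (east=-3, north=+3); E at (east=-3, north=3).
  D is 5 units north of E: delta (east=+0, north=+5); D at (east=-3, north=8).
  C is 1 unit southwest of D: delta (east=-1, north=-1); C at (east=-4, north=7).
  B is 4 units east of C: delta (east=+4, north=+0); B at (east=0, north=7).
  A is 4 units south of B: delta (east=+0, north=-4); A at (east=0, north=3).
Therefore A relative to F: (east=0, north=3).

Answer: A is at (east=0, north=3) relative to F.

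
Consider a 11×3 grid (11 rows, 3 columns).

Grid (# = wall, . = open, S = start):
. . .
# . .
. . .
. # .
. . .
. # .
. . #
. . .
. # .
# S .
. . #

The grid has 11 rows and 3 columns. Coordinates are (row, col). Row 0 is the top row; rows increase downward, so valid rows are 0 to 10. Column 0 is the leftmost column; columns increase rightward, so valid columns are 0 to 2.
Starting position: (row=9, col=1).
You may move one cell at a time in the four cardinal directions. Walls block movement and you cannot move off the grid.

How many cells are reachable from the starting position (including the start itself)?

BFS flood-fill from (row=9, col=1):
  Distance 0: (row=9, col=1)
  Distance 1: (row=9, col=2), (row=10, col=1)
  Distance 2: (row=8, col=2), (row=10, col=0)
  Distance 3: (row=7, col=2)
  Distance 4: (row=7, col=1)
  Distance 5: (row=6, col=1), (row=7, col=0)
  Distance 6: (row=6, col=0), (row=8, col=0)
  Distance 7: (row=5, col=0)
  Distance 8: (row=4, col=0)
  Distance 9: (row=3, col=0), (row=4, col=1)
  Distance 10: (row=2, col=0), (row=4, col=2)
  Distance 11: (row=2, col=1), (row=3, col=2), (row=5, col=2)
  Distance 12: (row=1, col=1), (row=2, col=2)
  Distance 13: (row=0, col=1), (row=1, col=2)
  Distance 14: (row=0, col=0), (row=0, col=2)
Total reachable: 26 (grid has 26 open cells total)

Answer: Reachable cells: 26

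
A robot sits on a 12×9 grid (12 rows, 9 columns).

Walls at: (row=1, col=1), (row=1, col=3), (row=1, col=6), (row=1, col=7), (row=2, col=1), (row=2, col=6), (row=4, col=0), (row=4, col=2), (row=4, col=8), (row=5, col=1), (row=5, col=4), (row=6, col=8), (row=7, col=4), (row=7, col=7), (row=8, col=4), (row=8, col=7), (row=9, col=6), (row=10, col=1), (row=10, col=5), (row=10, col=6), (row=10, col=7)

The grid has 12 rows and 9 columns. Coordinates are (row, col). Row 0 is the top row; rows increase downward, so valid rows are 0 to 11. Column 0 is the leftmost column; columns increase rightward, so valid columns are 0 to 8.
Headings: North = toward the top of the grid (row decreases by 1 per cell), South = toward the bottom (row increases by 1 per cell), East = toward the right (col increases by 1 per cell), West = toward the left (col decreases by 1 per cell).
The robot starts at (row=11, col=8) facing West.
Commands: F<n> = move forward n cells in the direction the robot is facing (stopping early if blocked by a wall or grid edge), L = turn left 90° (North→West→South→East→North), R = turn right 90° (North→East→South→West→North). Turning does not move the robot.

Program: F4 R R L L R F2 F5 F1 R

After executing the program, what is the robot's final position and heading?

Answer: Final position: (row=9, col=4), facing East

Derivation:
Start: (row=11, col=8), facing West
  F4: move forward 4, now at (row=11, col=4)
  R: turn right, now facing North
  R: turn right, now facing East
  L: turn left, now facing North
  L: turn left, now facing West
  R: turn right, now facing North
  F2: move forward 2, now at (row=9, col=4)
  F5: move forward 0/5 (blocked), now at (row=9, col=4)
  F1: move forward 0/1 (blocked), now at (row=9, col=4)
  R: turn right, now facing East
Final: (row=9, col=4), facing East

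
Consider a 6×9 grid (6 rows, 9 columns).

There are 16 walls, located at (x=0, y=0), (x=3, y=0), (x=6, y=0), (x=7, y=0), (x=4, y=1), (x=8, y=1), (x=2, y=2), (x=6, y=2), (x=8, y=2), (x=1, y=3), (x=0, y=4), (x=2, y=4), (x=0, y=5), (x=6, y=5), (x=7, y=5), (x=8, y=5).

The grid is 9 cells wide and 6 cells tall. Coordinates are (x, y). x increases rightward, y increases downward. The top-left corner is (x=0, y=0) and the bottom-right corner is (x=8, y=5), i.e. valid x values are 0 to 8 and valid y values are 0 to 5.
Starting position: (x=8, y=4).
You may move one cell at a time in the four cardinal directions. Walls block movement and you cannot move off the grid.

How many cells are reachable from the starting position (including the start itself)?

Answer: Reachable cells: 37

Derivation:
BFS flood-fill from (x=8, y=4):
  Distance 0: (x=8, y=4)
  Distance 1: (x=8, y=3), (x=7, y=4)
  Distance 2: (x=7, y=3), (x=6, y=4)
  Distance 3: (x=7, y=2), (x=6, y=3), (x=5, y=4)
  Distance 4: (x=7, y=1), (x=5, y=3), (x=4, y=4), (x=5, y=5)
  Distance 5: (x=6, y=1), (x=5, y=2), (x=4, y=3), (x=3, y=4), (x=4, y=5)
  Distance 6: (x=5, y=1), (x=4, y=2), (x=3, y=3), (x=3, y=5)
  Distance 7: (x=5, y=0), (x=3, y=2), (x=2, y=3), (x=2, y=5)
  Distance 8: (x=4, y=0), (x=3, y=1), (x=1, y=5)
  Distance 9: (x=2, y=1), (x=1, y=4)
  Distance 10: (x=2, y=0), (x=1, y=1)
  Distance 11: (x=1, y=0), (x=0, y=1), (x=1, y=2)
  Distance 12: (x=0, y=2)
  Distance 13: (x=0, y=3)
Total reachable: 37 (grid has 38 open cells total)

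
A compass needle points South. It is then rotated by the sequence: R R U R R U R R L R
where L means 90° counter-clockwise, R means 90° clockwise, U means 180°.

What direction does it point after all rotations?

Start: South
  R (right (90° clockwise)) -> West
  R (right (90° clockwise)) -> North
  U (U-turn (180°)) -> South
  R (right (90° clockwise)) -> West
  R (right (90° clockwise)) -> North
  U (U-turn (180°)) -> South
  R (right (90° clockwise)) -> West
  R (right (90° clockwise)) -> North
  L (left (90° counter-clockwise)) -> West
  R (right (90° clockwise)) -> North
Final: North

Answer: Final heading: North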